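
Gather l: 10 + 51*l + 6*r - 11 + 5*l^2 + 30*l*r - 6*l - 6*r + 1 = 5*l^2 + l*(30*r + 45)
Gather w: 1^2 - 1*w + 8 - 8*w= 9 - 9*w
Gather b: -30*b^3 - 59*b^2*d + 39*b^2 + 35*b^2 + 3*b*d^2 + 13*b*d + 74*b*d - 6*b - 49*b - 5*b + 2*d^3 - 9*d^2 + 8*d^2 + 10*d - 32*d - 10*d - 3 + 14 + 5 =-30*b^3 + b^2*(74 - 59*d) + b*(3*d^2 + 87*d - 60) + 2*d^3 - d^2 - 32*d + 16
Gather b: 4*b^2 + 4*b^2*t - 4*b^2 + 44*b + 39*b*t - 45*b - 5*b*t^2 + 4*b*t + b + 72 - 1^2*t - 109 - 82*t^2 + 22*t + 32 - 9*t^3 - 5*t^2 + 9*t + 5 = 4*b^2*t + b*(-5*t^2 + 43*t) - 9*t^3 - 87*t^2 + 30*t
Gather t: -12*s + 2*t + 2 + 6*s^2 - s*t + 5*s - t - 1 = 6*s^2 - 7*s + t*(1 - s) + 1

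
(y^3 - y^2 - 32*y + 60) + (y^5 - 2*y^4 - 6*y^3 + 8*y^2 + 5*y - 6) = y^5 - 2*y^4 - 5*y^3 + 7*y^2 - 27*y + 54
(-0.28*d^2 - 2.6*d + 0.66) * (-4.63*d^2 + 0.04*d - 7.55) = 1.2964*d^4 + 12.0268*d^3 - 1.0458*d^2 + 19.6564*d - 4.983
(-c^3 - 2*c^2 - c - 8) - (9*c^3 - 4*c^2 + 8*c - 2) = -10*c^3 + 2*c^2 - 9*c - 6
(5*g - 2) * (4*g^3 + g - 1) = 20*g^4 - 8*g^3 + 5*g^2 - 7*g + 2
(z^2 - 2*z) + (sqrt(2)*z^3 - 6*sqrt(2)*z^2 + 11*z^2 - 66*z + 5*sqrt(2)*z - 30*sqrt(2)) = sqrt(2)*z^3 - 6*sqrt(2)*z^2 + 12*z^2 - 68*z + 5*sqrt(2)*z - 30*sqrt(2)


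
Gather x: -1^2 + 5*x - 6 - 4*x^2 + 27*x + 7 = -4*x^2 + 32*x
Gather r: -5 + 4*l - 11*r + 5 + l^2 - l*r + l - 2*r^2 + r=l^2 + 5*l - 2*r^2 + r*(-l - 10)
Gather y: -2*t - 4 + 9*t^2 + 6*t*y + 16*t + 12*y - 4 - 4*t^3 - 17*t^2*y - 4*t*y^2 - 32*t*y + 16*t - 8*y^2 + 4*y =-4*t^3 + 9*t^2 + 30*t + y^2*(-4*t - 8) + y*(-17*t^2 - 26*t + 16) - 8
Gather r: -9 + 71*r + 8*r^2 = 8*r^2 + 71*r - 9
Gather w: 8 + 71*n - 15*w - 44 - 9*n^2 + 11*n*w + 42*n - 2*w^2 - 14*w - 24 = -9*n^2 + 113*n - 2*w^2 + w*(11*n - 29) - 60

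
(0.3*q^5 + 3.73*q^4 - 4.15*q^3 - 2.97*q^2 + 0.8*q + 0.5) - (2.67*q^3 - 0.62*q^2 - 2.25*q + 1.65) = 0.3*q^5 + 3.73*q^4 - 6.82*q^3 - 2.35*q^2 + 3.05*q - 1.15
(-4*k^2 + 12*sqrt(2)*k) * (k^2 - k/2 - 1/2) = -4*k^4 + 2*k^3 + 12*sqrt(2)*k^3 - 6*sqrt(2)*k^2 + 2*k^2 - 6*sqrt(2)*k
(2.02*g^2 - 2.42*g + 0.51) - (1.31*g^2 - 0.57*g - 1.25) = 0.71*g^2 - 1.85*g + 1.76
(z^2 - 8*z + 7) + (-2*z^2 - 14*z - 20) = -z^2 - 22*z - 13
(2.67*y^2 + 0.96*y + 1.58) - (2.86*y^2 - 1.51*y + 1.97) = -0.19*y^2 + 2.47*y - 0.39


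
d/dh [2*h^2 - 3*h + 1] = 4*h - 3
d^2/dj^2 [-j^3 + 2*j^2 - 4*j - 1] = 4 - 6*j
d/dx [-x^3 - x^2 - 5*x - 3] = -3*x^2 - 2*x - 5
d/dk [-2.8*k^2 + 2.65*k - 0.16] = 2.65 - 5.6*k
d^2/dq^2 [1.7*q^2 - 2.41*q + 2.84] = 3.40000000000000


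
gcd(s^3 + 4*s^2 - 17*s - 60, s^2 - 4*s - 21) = s + 3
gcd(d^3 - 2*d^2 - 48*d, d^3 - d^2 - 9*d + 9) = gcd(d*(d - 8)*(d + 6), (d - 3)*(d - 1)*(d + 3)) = 1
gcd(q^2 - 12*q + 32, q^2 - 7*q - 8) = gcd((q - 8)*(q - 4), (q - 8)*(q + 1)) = q - 8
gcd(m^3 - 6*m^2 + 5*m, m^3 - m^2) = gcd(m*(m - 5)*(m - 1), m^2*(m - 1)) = m^2 - m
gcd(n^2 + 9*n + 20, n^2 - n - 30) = n + 5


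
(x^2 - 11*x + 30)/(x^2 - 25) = (x - 6)/(x + 5)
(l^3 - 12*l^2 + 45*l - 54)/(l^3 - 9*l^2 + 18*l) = (l - 3)/l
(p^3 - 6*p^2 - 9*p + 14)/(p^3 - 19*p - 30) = (p^2 - 8*p + 7)/(p^2 - 2*p - 15)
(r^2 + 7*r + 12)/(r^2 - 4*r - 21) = (r + 4)/(r - 7)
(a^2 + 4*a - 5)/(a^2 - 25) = (a - 1)/(a - 5)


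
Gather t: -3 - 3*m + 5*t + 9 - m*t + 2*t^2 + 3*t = -3*m + 2*t^2 + t*(8 - m) + 6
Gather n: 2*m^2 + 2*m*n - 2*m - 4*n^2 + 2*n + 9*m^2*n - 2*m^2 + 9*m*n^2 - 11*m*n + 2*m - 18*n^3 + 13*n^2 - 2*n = -18*n^3 + n^2*(9*m + 9) + n*(9*m^2 - 9*m)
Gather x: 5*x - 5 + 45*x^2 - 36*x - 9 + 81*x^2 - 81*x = 126*x^2 - 112*x - 14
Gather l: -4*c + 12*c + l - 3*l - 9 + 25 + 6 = 8*c - 2*l + 22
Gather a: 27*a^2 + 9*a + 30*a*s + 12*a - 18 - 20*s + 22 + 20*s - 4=27*a^2 + a*(30*s + 21)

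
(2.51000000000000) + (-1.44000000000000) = 1.07000000000000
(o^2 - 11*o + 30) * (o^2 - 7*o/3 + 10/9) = o^4 - 40*o^3/3 + 511*o^2/9 - 740*o/9 + 100/3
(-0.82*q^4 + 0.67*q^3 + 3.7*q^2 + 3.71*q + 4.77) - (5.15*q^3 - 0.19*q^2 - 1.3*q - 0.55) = -0.82*q^4 - 4.48*q^3 + 3.89*q^2 + 5.01*q + 5.32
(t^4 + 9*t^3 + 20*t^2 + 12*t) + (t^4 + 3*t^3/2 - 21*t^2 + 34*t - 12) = 2*t^4 + 21*t^3/2 - t^2 + 46*t - 12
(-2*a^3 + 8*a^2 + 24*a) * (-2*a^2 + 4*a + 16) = 4*a^5 - 24*a^4 - 48*a^3 + 224*a^2 + 384*a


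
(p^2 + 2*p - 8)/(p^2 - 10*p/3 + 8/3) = 3*(p + 4)/(3*p - 4)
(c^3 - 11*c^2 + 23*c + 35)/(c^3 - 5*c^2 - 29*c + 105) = (c^2 - 4*c - 5)/(c^2 + 2*c - 15)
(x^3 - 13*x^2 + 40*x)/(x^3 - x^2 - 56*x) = (x - 5)/(x + 7)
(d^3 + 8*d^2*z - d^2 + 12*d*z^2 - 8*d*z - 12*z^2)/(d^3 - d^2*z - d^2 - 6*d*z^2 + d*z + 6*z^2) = (-d - 6*z)/(-d + 3*z)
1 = 1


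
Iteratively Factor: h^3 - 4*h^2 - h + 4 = (h - 4)*(h^2 - 1) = (h - 4)*(h - 1)*(h + 1)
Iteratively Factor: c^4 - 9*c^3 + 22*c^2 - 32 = (c + 1)*(c^3 - 10*c^2 + 32*c - 32) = (c - 4)*(c + 1)*(c^2 - 6*c + 8) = (c - 4)^2*(c + 1)*(c - 2)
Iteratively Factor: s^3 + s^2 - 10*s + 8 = (s - 1)*(s^2 + 2*s - 8) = (s - 1)*(s + 4)*(s - 2)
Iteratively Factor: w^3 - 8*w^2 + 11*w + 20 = (w - 5)*(w^2 - 3*w - 4) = (w - 5)*(w + 1)*(w - 4)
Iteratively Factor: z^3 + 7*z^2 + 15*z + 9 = (z + 1)*(z^2 + 6*z + 9) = (z + 1)*(z + 3)*(z + 3)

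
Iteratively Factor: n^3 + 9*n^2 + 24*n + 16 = (n + 4)*(n^2 + 5*n + 4) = (n + 4)^2*(n + 1)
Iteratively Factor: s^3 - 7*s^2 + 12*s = (s - 3)*(s^2 - 4*s) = (s - 4)*(s - 3)*(s)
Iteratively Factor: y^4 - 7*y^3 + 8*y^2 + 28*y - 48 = (y - 3)*(y^3 - 4*y^2 - 4*y + 16) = (y - 3)*(y - 2)*(y^2 - 2*y - 8) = (y - 4)*(y - 3)*(y - 2)*(y + 2)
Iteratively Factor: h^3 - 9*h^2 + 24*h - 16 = (h - 1)*(h^2 - 8*h + 16) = (h - 4)*(h - 1)*(h - 4)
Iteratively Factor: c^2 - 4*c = (c - 4)*(c)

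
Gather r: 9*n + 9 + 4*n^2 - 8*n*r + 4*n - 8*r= 4*n^2 + 13*n + r*(-8*n - 8) + 9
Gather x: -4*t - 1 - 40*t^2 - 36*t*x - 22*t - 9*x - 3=-40*t^2 - 26*t + x*(-36*t - 9) - 4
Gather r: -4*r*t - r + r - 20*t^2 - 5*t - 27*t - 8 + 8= -4*r*t - 20*t^2 - 32*t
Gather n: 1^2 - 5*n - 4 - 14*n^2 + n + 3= -14*n^2 - 4*n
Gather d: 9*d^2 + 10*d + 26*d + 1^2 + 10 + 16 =9*d^2 + 36*d + 27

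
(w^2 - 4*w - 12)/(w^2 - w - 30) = (w + 2)/(w + 5)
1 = 1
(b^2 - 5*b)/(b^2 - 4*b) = (b - 5)/(b - 4)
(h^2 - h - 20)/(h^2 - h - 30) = (-h^2 + h + 20)/(-h^2 + h + 30)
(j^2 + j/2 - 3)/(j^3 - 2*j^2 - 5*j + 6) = (j - 3/2)/(j^2 - 4*j + 3)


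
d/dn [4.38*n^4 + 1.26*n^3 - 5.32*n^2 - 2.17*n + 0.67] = 17.52*n^3 + 3.78*n^2 - 10.64*n - 2.17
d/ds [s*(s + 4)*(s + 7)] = 3*s^2 + 22*s + 28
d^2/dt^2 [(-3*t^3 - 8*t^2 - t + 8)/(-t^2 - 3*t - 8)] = 40*(-t^3 + 24*t + 24)/(t^6 + 9*t^5 + 51*t^4 + 171*t^3 + 408*t^2 + 576*t + 512)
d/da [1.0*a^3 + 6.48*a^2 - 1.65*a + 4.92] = 3.0*a^2 + 12.96*a - 1.65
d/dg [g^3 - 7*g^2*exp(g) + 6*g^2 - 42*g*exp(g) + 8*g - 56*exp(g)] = -7*g^2*exp(g) + 3*g^2 - 56*g*exp(g) + 12*g - 98*exp(g) + 8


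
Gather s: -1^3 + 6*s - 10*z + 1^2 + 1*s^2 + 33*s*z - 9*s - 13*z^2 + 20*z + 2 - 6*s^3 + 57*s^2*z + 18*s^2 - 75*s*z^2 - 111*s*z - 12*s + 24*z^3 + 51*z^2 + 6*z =-6*s^3 + s^2*(57*z + 19) + s*(-75*z^2 - 78*z - 15) + 24*z^3 + 38*z^2 + 16*z + 2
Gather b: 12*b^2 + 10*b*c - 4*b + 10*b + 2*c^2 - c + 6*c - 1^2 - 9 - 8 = 12*b^2 + b*(10*c + 6) + 2*c^2 + 5*c - 18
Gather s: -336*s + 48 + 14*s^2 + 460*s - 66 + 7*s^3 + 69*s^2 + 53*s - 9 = 7*s^3 + 83*s^2 + 177*s - 27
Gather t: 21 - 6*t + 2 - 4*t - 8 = 15 - 10*t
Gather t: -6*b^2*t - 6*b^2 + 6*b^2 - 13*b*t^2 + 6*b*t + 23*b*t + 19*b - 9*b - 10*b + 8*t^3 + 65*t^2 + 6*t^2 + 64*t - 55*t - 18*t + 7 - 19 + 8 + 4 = 8*t^3 + t^2*(71 - 13*b) + t*(-6*b^2 + 29*b - 9)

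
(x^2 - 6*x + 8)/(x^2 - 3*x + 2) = (x - 4)/(x - 1)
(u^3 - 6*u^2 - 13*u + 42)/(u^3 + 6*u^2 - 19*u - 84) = (u^2 - 9*u + 14)/(u^2 + 3*u - 28)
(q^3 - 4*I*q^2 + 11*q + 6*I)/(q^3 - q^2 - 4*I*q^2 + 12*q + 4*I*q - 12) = (q^2 + 2*I*q - 1)/(q^2 + q*(-1 + 2*I) - 2*I)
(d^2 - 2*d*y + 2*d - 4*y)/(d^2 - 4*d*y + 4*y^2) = (-d - 2)/(-d + 2*y)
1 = 1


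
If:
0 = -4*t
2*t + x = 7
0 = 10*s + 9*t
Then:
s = 0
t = 0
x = 7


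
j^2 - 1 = (j - 1)*(j + 1)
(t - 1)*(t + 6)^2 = t^3 + 11*t^2 + 24*t - 36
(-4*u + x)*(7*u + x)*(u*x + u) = -28*u^3*x - 28*u^3 + 3*u^2*x^2 + 3*u^2*x + u*x^3 + u*x^2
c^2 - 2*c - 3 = (c - 3)*(c + 1)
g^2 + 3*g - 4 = (g - 1)*(g + 4)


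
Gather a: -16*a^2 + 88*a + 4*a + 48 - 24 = -16*a^2 + 92*a + 24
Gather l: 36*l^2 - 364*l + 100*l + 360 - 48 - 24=36*l^2 - 264*l + 288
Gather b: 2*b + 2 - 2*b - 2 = 0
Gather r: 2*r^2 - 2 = 2*r^2 - 2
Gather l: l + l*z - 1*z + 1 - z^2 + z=l*(z + 1) - z^2 + 1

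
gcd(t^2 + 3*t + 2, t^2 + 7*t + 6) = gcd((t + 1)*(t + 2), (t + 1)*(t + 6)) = t + 1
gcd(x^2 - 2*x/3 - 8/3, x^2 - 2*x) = x - 2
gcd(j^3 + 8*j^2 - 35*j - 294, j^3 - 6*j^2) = j - 6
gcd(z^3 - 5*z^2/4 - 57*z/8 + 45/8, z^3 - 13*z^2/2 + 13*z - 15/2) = z - 3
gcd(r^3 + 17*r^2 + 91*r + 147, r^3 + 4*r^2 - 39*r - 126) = r^2 + 10*r + 21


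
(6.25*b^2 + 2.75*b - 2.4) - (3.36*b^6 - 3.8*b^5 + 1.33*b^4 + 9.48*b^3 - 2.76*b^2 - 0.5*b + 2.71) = -3.36*b^6 + 3.8*b^5 - 1.33*b^4 - 9.48*b^3 + 9.01*b^2 + 3.25*b - 5.11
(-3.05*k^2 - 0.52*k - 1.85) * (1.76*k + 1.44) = -5.368*k^3 - 5.3072*k^2 - 4.0048*k - 2.664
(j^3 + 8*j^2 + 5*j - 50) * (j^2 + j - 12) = j^5 + 9*j^4 + j^3 - 141*j^2 - 110*j + 600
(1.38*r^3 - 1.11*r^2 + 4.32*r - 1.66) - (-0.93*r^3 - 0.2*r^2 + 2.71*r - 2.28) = 2.31*r^3 - 0.91*r^2 + 1.61*r + 0.62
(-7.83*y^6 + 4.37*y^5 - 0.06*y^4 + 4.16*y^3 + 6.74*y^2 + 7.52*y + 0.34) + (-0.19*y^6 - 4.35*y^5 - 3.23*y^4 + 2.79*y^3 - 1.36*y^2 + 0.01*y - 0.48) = -8.02*y^6 + 0.0200000000000005*y^5 - 3.29*y^4 + 6.95*y^3 + 5.38*y^2 + 7.53*y - 0.14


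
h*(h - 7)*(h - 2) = h^3 - 9*h^2 + 14*h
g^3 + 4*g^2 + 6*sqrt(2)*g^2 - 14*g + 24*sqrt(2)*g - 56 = (g + 4)*(g - sqrt(2))*(g + 7*sqrt(2))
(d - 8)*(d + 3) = d^2 - 5*d - 24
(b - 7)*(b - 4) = b^2 - 11*b + 28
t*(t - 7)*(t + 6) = t^3 - t^2 - 42*t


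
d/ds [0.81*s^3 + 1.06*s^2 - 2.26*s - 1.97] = 2.43*s^2 + 2.12*s - 2.26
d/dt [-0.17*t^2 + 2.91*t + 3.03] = 2.91 - 0.34*t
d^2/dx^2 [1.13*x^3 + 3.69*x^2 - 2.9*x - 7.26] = 6.78*x + 7.38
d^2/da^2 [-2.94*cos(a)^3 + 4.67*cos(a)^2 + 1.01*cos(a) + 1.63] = 1.195*cos(a) - 9.34*cos(2*a) + 6.615*cos(3*a)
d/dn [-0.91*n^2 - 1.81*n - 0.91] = -1.82*n - 1.81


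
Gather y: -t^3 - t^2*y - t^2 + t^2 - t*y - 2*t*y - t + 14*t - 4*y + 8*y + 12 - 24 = -t^3 + 13*t + y*(-t^2 - 3*t + 4) - 12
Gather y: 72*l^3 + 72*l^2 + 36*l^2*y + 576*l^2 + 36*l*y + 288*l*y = 72*l^3 + 648*l^2 + y*(36*l^2 + 324*l)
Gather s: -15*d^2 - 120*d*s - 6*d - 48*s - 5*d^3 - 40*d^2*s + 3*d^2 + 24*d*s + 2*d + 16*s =-5*d^3 - 12*d^2 - 4*d + s*(-40*d^2 - 96*d - 32)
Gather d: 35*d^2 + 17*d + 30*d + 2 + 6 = 35*d^2 + 47*d + 8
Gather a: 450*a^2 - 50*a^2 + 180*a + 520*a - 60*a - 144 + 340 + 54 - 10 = 400*a^2 + 640*a + 240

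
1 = 1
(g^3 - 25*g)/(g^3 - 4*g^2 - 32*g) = (25 - g^2)/(-g^2 + 4*g + 32)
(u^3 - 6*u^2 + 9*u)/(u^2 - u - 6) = u*(u - 3)/(u + 2)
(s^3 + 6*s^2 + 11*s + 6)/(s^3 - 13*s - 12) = (s + 2)/(s - 4)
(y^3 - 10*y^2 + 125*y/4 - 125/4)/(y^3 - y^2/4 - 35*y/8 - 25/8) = 2*(2*y^2 - 15*y + 25)/(4*y^2 + 9*y + 5)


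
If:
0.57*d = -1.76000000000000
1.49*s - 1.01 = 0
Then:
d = -3.09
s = 0.68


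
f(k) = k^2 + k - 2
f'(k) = 2*k + 1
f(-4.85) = 16.67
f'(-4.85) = -8.70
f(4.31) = 20.89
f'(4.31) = 9.62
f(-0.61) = -2.24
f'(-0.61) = -0.22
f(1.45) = 1.55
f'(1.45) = 3.90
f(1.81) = 3.09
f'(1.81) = 4.62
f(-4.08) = 10.57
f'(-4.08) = -7.16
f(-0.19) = -2.15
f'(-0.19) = 0.62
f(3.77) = 15.98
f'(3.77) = 8.54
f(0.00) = -2.00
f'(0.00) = 1.00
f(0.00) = -2.00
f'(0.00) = 1.00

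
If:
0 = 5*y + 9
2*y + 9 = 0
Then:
No Solution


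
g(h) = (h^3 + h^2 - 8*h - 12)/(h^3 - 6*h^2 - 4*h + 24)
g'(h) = (-3*h^2 + 12*h + 4)*(h^3 + h^2 - 8*h - 12)/(h^3 - 6*h^2 - 4*h + 24)^2 + (3*h^2 + 2*h - 8)/(h^3 - 6*h^2 - 4*h + 24)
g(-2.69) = 0.10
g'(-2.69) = -0.12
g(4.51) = -2.63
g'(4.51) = -2.86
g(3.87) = -1.28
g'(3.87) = -1.61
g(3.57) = -0.83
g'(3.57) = -1.42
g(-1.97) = -0.00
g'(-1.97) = -0.16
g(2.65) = 0.75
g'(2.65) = -2.90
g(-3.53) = 0.19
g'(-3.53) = -0.10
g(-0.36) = -0.37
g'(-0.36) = -0.33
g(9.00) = 3.14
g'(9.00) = -0.69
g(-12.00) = 0.60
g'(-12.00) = -0.02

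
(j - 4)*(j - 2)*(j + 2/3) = j^3 - 16*j^2/3 + 4*j + 16/3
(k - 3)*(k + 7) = k^2 + 4*k - 21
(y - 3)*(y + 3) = y^2 - 9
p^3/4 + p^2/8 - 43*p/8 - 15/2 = (p/4 + 1)*(p - 5)*(p + 3/2)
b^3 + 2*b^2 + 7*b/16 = b*(b + 1/4)*(b + 7/4)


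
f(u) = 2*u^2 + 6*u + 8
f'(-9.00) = -30.00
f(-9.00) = 116.00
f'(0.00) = 6.00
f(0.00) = 8.00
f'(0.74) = 8.96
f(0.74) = 13.54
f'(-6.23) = -18.92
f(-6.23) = 48.25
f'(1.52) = 12.08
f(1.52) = 21.74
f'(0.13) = 6.52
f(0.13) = 8.81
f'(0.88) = 9.52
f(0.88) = 14.83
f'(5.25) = 27.00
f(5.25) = 94.62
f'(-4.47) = -11.88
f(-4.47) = 21.14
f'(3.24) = 18.96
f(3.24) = 48.44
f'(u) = 4*u + 6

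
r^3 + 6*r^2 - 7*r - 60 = (r - 3)*(r + 4)*(r + 5)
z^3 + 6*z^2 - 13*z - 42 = (z - 3)*(z + 2)*(z + 7)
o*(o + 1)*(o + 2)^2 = o^4 + 5*o^3 + 8*o^2 + 4*o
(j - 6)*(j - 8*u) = j^2 - 8*j*u - 6*j + 48*u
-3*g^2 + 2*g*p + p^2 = (-g + p)*(3*g + p)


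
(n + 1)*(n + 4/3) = n^2 + 7*n/3 + 4/3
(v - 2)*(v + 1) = v^2 - v - 2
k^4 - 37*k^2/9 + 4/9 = (k - 2)*(k - 1/3)*(k + 1/3)*(k + 2)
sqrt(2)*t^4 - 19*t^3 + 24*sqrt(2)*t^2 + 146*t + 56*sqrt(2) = (t - 7*sqrt(2))*(t - 4*sqrt(2))*(t + sqrt(2))*(sqrt(2)*t + 1)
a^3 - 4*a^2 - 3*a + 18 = (a - 3)^2*(a + 2)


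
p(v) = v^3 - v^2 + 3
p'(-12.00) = 456.00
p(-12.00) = -1869.00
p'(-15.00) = 705.00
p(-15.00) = -3597.00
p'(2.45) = 13.11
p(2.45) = 11.70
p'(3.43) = 28.43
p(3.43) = 31.59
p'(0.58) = -0.15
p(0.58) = 2.86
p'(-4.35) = 65.47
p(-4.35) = -98.24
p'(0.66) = -0.01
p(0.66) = 2.85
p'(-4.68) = 75.07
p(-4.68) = -121.41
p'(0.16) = -0.24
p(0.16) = 2.98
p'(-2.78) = 28.75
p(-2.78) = -26.21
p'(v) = 3*v^2 - 2*v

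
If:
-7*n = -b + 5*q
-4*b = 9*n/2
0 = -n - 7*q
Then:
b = 0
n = 0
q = 0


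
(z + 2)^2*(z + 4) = z^3 + 8*z^2 + 20*z + 16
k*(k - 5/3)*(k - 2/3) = k^3 - 7*k^2/3 + 10*k/9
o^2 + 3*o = o*(o + 3)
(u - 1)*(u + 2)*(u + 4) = u^3 + 5*u^2 + 2*u - 8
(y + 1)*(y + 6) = y^2 + 7*y + 6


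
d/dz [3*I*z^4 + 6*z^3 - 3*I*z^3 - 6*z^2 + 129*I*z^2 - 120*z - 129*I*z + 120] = 12*I*z^3 + z^2*(18 - 9*I) + z*(-12 + 258*I) - 120 - 129*I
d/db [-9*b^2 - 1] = -18*b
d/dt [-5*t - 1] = -5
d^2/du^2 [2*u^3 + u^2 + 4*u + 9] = 12*u + 2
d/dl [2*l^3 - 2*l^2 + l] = 6*l^2 - 4*l + 1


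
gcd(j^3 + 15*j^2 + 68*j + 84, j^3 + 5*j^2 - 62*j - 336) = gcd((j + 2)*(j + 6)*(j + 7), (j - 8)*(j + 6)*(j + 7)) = j^2 + 13*j + 42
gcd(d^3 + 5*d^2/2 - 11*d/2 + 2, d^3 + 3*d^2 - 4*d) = d^2 + 3*d - 4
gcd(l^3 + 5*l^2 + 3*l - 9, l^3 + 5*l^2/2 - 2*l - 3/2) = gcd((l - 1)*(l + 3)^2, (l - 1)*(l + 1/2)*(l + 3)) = l^2 + 2*l - 3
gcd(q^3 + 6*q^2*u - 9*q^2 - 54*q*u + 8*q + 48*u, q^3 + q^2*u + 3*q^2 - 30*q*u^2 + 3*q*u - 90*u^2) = q + 6*u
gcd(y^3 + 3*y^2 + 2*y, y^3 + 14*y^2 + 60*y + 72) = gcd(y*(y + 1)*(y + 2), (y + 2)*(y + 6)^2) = y + 2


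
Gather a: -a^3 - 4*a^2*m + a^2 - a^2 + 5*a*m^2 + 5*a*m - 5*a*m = -a^3 - 4*a^2*m + 5*a*m^2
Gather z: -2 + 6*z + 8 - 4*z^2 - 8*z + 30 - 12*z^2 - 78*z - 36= -16*z^2 - 80*z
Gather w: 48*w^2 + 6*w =48*w^2 + 6*w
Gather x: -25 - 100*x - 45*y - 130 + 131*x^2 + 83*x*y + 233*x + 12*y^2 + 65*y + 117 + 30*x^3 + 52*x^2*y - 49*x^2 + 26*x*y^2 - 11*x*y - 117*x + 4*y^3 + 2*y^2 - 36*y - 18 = 30*x^3 + x^2*(52*y + 82) + x*(26*y^2 + 72*y + 16) + 4*y^3 + 14*y^2 - 16*y - 56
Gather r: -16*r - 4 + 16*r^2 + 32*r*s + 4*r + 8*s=16*r^2 + r*(32*s - 12) + 8*s - 4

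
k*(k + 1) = k^2 + k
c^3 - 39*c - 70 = (c - 7)*(c + 2)*(c + 5)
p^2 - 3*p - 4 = (p - 4)*(p + 1)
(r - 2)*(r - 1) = r^2 - 3*r + 2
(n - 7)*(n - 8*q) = n^2 - 8*n*q - 7*n + 56*q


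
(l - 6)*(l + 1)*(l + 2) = l^3 - 3*l^2 - 16*l - 12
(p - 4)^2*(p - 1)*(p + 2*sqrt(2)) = p^4 - 9*p^3 + 2*sqrt(2)*p^3 - 18*sqrt(2)*p^2 + 24*p^2 - 16*p + 48*sqrt(2)*p - 32*sqrt(2)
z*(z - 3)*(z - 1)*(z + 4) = z^4 - 13*z^2 + 12*z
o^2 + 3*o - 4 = (o - 1)*(o + 4)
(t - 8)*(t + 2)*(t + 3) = t^3 - 3*t^2 - 34*t - 48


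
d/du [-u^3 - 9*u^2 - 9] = 3*u*(-u - 6)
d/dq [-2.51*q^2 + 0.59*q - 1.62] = 0.59 - 5.02*q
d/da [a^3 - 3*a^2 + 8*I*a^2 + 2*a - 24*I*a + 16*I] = 3*a^2 + a*(-6 + 16*I) + 2 - 24*I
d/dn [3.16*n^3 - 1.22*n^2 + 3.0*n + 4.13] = 9.48*n^2 - 2.44*n + 3.0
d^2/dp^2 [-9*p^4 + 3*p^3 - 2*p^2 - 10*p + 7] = -108*p^2 + 18*p - 4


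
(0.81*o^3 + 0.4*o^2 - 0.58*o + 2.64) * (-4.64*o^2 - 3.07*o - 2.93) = -3.7584*o^5 - 4.3427*o^4 - 0.910100000000001*o^3 - 11.641*o^2 - 6.4054*o - 7.7352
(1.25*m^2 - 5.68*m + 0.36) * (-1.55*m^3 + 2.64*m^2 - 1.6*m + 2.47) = -1.9375*m^5 + 12.104*m^4 - 17.5532*m^3 + 13.1259*m^2 - 14.6056*m + 0.8892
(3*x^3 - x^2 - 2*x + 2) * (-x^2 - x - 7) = -3*x^5 - 2*x^4 - 18*x^3 + 7*x^2 + 12*x - 14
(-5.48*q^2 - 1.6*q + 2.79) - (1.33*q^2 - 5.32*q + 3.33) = -6.81*q^2 + 3.72*q - 0.54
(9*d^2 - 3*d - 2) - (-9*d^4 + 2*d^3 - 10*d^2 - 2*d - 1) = 9*d^4 - 2*d^3 + 19*d^2 - d - 1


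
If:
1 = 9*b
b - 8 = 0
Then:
No Solution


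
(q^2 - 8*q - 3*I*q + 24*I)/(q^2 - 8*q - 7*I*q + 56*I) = (q - 3*I)/(q - 7*I)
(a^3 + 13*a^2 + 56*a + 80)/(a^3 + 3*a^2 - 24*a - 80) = (a + 5)/(a - 5)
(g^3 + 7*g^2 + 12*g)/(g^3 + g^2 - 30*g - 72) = g/(g - 6)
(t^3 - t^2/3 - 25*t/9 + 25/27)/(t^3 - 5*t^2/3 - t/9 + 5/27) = (3*t + 5)/(3*t + 1)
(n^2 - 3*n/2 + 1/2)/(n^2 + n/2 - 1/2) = (n - 1)/(n + 1)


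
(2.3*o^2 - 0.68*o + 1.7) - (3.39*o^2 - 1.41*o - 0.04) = -1.09*o^2 + 0.73*o + 1.74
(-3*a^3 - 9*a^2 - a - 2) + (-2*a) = -3*a^3 - 9*a^2 - 3*a - 2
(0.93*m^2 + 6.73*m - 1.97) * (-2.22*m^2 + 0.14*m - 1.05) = -2.0646*m^4 - 14.8104*m^3 + 4.3391*m^2 - 7.3423*m + 2.0685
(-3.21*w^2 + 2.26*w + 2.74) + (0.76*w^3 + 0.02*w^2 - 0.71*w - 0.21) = 0.76*w^3 - 3.19*w^2 + 1.55*w + 2.53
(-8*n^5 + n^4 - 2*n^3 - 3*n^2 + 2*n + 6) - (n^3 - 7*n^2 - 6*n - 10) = -8*n^5 + n^4 - 3*n^3 + 4*n^2 + 8*n + 16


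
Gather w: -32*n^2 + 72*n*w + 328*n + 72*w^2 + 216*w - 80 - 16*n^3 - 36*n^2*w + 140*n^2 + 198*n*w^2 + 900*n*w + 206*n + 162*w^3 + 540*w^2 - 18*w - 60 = -16*n^3 + 108*n^2 + 534*n + 162*w^3 + w^2*(198*n + 612) + w*(-36*n^2 + 972*n + 198) - 140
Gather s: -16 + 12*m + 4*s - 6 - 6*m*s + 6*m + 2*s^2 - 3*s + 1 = 18*m + 2*s^2 + s*(1 - 6*m) - 21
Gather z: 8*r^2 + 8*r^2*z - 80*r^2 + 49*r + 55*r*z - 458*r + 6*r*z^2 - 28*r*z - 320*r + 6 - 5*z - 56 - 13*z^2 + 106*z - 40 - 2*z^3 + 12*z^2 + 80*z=-72*r^2 - 729*r - 2*z^3 + z^2*(6*r - 1) + z*(8*r^2 + 27*r + 181) - 90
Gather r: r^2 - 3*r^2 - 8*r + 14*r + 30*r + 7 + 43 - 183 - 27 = -2*r^2 + 36*r - 160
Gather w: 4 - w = 4 - w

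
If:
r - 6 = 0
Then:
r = 6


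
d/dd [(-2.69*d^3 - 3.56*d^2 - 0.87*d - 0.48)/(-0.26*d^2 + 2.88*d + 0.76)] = (0.6994*d^4 - 15.4944*d^3 - 16.6122*d^2 - 5.6608*d + 0.7212)/(0.0676*d^4 - 1.4976*d^3 + 7.8992*d^2 + 4.3776*d + 0.5776)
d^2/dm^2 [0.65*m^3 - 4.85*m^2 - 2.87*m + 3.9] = 3.9*m - 9.7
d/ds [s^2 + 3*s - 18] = 2*s + 3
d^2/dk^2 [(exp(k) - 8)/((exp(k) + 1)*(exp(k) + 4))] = (exp(4*k) - 37*exp(3*k) - 144*exp(2*k) - 92*exp(k) + 176)*exp(k)/(exp(6*k) + 15*exp(5*k) + 87*exp(4*k) + 245*exp(3*k) + 348*exp(2*k) + 240*exp(k) + 64)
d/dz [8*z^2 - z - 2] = 16*z - 1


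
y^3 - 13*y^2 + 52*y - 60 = (y - 6)*(y - 5)*(y - 2)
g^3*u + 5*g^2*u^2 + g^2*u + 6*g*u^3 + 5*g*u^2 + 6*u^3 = (g + 2*u)*(g + 3*u)*(g*u + u)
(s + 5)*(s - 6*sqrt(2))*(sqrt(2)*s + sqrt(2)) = sqrt(2)*s^3 - 12*s^2 + 6*sqrt(2)*s^2 - 72*s + 5*sqrt(2)*s - 60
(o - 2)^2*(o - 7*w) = o^3 - 7*o^2*w - 4*o^2 + 28*o*w + 4*o - 28*w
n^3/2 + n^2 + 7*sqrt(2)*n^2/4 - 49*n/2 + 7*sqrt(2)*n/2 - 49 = (n/2 + 1)*(n - 7*sqrt(2)/2)*(n + 7*sqrt(2))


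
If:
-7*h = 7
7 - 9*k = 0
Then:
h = -1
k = 7/9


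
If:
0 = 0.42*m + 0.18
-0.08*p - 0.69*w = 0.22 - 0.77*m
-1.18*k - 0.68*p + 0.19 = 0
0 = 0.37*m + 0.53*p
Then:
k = -0.01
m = -0.43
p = 0.30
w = -0.83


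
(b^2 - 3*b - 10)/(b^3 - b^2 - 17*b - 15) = (b + 2)/(b^2 + 4*b + 3)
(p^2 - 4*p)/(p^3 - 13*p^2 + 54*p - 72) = p/(p^2 - 9*p + 18)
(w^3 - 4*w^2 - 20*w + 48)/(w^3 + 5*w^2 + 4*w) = (w^2 - 8*w + 12)/(w*(w + 1))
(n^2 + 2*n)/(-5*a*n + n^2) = (-n - 2)/(5*a - n)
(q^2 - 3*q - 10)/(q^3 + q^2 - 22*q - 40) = 1/(q + 4)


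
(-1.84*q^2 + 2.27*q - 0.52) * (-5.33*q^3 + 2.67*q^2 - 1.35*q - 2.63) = 9.8072*q^5 - 17.0119*q^4 + 11.3165*q^3 + 0.386299999999999*q^2 - 5.2681*q + 1.3676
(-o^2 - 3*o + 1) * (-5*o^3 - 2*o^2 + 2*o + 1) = 5*o^5 + 17*o^4 - o^3 - 9*o^2 - o + 1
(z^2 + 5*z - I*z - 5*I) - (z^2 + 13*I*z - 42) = 5*z - 14*I*z + 42 - 5*I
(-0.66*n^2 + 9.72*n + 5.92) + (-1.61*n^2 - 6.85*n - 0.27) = -2.27*n^2 + 2.87*n + 5.65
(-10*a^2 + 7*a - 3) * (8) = -80*a^2 + 56*a - 24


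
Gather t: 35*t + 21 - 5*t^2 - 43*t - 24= -5*t^2 - 8*t - 3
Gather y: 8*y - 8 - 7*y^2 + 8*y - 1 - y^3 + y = -y^3 - 7*y^2 + 17*y - 9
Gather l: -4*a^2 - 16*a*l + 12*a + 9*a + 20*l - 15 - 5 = -4*a^2 + 21*a + l*(20 - 16*a) - 20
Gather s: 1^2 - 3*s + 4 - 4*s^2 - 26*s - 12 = -4*s^2 - 29*s - 7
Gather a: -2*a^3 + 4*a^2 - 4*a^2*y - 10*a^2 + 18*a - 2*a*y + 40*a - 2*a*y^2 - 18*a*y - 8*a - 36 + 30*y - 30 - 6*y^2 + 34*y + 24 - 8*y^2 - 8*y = -2*a^3 + a^2*(-4*y - 6) + a*(-2*y^2 - 20*y + 50) - 14*y^2 + 56*y - 42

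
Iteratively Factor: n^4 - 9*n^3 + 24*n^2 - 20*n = (n - 2)*(n^3 - 7*n^2 + 10*n) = n*(n - 2)*(n^2 - 7*n + 10) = n*(n - 2)^2*(n - 5)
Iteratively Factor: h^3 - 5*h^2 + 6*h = (h)*(h^2 - 5*h + 6) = h*(h - 2)*(h - 3)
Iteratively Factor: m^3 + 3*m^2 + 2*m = (m + 1)*(m^2 + 2*m) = m*(m + 1)*(m + 2)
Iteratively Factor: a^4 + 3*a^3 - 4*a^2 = (a - 1)*(a^3 + 4*a^2) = a*(a - 1)*(a^2 + 4*a) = a^2*(a - 1)*(a + 4)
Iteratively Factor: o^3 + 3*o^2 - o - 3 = (o - 1)*(o^2 + 4*o + 3) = (o - 1)*(o + 1)*(o + 3)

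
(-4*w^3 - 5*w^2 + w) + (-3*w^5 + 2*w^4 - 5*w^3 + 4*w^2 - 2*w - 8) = -3*w^5 + 2*w^4 - 9*w^3 - w^2 - w - 8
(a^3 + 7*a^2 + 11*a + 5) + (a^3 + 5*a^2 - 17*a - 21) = 2*a^3 + 12*a^2 - 6*a - 16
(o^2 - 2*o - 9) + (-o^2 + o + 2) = -o - 7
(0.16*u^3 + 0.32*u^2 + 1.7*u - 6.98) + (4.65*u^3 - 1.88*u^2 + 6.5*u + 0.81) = 4.81*u^3 - 1.56*u^2 + 8.2*u - 6.17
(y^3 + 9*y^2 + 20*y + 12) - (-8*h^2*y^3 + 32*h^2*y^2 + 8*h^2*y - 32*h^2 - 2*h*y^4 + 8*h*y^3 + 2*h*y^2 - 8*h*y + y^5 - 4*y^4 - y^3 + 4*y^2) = 8*h^2*y^3 - 32*h^2*y^2 - 8*h^2*y + 32*h^2 + 2*h*y^4 - 8*h*y^3 - 2*h*y^2 + 8*h*y - y^5 + 4*y^4 + 2*y^3 + 5*y^2 + 20*y + 12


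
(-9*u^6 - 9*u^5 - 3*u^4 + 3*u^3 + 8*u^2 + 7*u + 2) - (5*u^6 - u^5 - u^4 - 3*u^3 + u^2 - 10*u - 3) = -14*u^6 - 8*u^5 - 2*u^4 + 6*u^3 + 7*u^2 + 17*u + 5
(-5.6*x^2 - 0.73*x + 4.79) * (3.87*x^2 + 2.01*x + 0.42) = -21.672*x^4 - 14.0811*x^3 + 14.718*x^2 + 9.3213*x + 2.0118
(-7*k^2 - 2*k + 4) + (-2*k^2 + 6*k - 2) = -9*k^2 + 4*k + 2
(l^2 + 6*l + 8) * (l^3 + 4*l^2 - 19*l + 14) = l^5 + 10*l^4 + 13*l^3 - 68*l^2 - 68*l + 112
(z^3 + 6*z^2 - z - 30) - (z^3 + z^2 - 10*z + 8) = 5*z^2 + 9*z - 38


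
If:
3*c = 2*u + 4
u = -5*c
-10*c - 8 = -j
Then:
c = 4/13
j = 144/13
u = -20/13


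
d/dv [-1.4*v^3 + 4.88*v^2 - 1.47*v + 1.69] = -4.2*v^2 + 9.76*v - 1.47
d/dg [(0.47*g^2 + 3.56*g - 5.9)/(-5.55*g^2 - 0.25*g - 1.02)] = (19.6405*g^2 - 66.4488*g - 5.1062)/(30.8025*g^4 + 2.775*g^3 + 11.3845*g^2 + 0.51*g + 1.0404)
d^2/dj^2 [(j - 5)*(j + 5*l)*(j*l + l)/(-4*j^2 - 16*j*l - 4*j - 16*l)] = l^2*(4*l + 5)/(2*(j^3 + 12*j^2*l + 48*j*l^2 + 64*l^3))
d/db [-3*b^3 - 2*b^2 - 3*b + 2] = -9*b^2 - 4*b - 3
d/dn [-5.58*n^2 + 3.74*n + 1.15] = 3.74 - 11.16*n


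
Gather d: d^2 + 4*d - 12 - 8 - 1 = d^2 + 4*d - 21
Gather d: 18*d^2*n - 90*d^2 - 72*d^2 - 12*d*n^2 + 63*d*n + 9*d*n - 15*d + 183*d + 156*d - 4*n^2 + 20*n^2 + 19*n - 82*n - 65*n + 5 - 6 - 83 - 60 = d^2*(18*n - 162) + d*(-12*n^2 + 72*n + 324) + 16*n^2 - 128*n - 144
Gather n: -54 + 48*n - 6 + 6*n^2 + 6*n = 6*n^2 + 54*n - 60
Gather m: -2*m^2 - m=-2*m^2 - m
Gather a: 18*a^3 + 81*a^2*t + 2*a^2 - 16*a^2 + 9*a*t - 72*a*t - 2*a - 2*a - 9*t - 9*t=18*a^3 + a^2*(81*t - 14) + a*(-63*t - 4) - 18*t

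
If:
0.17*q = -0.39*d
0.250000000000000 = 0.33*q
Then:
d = -0.33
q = 0.76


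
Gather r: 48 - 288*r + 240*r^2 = 240*r^2 - 288*r + 48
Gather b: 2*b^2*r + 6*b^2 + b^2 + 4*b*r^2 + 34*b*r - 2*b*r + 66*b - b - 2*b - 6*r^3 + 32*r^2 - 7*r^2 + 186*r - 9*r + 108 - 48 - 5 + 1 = b^2*(2*r + 7) + b*(4*r^2 + 32*r + 63) - 6*r^3 + 25*r^2 + 177*r + 56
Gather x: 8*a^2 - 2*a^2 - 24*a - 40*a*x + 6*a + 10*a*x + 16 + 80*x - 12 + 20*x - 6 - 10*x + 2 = 6*a^2 - 18*a + x*(90 - 30*a)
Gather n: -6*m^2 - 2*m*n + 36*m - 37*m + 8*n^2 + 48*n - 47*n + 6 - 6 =-6*m^2 - m + 8*n^2 + n*(1 - 2*m)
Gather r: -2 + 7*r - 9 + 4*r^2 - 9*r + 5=4*r^2 - 2*r - 6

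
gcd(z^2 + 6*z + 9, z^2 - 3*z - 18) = z + 3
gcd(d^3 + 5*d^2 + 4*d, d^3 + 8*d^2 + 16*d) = d^2 + 4*d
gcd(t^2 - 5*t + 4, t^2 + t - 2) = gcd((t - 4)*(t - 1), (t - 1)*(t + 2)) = t - 1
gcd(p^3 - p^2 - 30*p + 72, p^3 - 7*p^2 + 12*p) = p^2 - 7*p + 12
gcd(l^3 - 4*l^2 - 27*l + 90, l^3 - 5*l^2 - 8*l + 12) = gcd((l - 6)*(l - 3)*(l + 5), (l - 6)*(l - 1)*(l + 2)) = l - 6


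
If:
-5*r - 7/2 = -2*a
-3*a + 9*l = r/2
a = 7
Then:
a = 7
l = 49/20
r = 21/10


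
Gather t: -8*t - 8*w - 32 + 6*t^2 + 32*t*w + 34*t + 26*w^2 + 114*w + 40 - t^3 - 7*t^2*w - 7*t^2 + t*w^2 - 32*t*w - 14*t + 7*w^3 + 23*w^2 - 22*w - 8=-t^3 + t^2*(-7*w - 1) + t*(w^2 + 12) + 7*w^3 + 49*w^2 + 84*w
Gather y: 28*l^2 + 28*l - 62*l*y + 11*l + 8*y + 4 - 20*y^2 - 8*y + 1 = 28*l^2 - 62*l*y + 39*l - 20*y^2 + 5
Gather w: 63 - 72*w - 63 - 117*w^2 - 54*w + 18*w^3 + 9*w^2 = 18*w^3 - 108*w^2 - 126*w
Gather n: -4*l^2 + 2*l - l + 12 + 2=-4*l^2 + l + 14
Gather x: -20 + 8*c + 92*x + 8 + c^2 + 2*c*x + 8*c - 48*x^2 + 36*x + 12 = c^2 + 16*c - 48*x^2 + x*(2*c + 128)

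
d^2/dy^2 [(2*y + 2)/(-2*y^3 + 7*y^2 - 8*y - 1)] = 4*(-4*(y + 1)*(3*y^2 - 7*y + 4)^2 + (6*y^2 - 14*y + (y + 1)*(6*y - 7) + 8)*(2*y^3 - 7*y^2 + 8*y + 1))/(2*y^3 - 7*y^2 + 8*y + 1)^3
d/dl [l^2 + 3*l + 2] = 2*l + 3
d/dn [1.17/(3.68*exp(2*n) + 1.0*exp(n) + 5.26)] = (-8.6112*exp(n) - 1.17)*exp(n)/(3.68*exp(2*n) + 1.0*exp(n) + 5.26)^2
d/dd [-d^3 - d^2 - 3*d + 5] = -3*d^2 - 2*d - 3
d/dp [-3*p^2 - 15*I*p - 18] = -6*p - 15*I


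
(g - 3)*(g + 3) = g^2 - 9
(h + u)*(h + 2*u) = h^2 + 3*h*u + 2*u^2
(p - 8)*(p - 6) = p^2 - 14*p + 48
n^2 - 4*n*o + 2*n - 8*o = (n + 2)*(n - 4*o)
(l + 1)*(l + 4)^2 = l^3 + 9*l^2 + 24*l + 16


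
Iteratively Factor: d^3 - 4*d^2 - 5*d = (d - 5)*(d^2 + d) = (d - 5)*(d + 1)*(d)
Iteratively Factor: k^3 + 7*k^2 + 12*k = (k + 4)*(k^2 + 3*k) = k*(k + 4)*(k + 3)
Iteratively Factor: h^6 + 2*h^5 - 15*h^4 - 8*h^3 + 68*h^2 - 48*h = (h)*(h^5 + 2*h^4 - 15*h^3 - 8*h^2 + 68*h - 48) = h*(h - 2)*(h^4 + 4*h^3 - 7*h^2 - 22*h + 24) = h*(h - 2)*(h + 4)*(h^3 - 7*h + 6) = h*(h - 2)^2*(h + 4)*(h^2 + 2*h - 3) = h*(h - 2)^2*(h + 3)*(h + 4)*(h - 1)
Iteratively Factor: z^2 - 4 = (z + 2)*(z - 2)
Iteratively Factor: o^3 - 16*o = (o + 4)*(o^2 - 4*o) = (o - 4)*(o + 4)*(o)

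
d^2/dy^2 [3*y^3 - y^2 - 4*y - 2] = 18*y - 2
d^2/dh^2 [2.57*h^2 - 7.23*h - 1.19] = 5.14000000000000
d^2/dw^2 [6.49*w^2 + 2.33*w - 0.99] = 12.9800000000000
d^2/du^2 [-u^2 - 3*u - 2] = -2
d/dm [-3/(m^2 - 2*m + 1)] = 6*(m - 1)/(m^2 - 2*m + 1)^2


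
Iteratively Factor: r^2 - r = (r)*(r - 1)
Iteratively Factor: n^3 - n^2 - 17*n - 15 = (n + 3)*(n^2 - 4*n - 5) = (n - 5)*(n + 3)*(n + 1)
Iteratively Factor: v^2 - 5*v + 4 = (v - 4)*(v - 1)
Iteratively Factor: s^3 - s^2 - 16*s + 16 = (s - 4)*(s^2 + 3*s - 4) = (s - 4)*(s + 4)*(s - 1)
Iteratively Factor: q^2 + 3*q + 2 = (q + 2)*(q + 1)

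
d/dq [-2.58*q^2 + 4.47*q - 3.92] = 4.47 - 5.16*q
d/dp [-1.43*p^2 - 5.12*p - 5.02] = -2.86*p - 5.12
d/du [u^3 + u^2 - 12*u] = 3*u^2 + 2*u - 12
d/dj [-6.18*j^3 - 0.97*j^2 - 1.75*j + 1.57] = -18.54*j^2 - 1.94*j - 1.75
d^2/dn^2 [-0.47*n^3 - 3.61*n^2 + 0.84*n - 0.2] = -2.82*n - 7.22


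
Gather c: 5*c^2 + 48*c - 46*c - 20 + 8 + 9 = 5*c^2 + 2*c - 3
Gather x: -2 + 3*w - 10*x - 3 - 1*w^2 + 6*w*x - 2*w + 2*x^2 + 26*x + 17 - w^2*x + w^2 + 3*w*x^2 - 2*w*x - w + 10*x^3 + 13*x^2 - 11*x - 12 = 10*x^3 + x^2*(3*w + 15) + x*(-w^2 + 4*w + 5)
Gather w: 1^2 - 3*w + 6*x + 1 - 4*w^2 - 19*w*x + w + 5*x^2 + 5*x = -4*w^2 + w*(-19*x - 2) + 5*x^2 + 11*x + 2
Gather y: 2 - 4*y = 2 - 4*y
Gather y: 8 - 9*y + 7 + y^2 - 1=y^2 - 9*y + 14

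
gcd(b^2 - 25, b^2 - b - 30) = b + 5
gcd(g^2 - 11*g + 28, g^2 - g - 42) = g - 7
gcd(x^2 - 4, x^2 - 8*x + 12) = x - 2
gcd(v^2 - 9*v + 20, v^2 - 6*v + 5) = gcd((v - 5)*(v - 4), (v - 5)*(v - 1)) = v - 5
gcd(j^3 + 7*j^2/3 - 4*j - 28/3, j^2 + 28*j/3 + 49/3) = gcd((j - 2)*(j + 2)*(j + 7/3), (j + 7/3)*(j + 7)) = j + 7/3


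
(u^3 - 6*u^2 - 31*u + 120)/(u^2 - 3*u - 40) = u - 3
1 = 1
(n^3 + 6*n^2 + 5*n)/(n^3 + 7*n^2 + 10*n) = (n + 1)/(n + 2)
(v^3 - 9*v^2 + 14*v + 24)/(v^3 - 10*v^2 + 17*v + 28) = (v - 6)/(v - 7)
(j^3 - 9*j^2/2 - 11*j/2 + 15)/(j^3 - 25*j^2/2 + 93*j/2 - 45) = (j + 2)/(j - 6)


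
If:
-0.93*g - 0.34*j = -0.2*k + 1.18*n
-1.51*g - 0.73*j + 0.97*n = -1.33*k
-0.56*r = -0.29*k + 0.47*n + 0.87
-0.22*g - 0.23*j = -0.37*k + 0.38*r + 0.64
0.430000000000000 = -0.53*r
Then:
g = 1.03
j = -1.06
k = 0.85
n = -0.36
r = -0.81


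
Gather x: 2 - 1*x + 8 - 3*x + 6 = 16 - 4*x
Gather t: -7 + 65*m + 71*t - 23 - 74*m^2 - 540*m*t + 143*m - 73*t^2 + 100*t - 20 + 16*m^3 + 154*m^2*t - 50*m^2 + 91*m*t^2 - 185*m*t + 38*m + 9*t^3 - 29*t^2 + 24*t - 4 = 16*m^3 - 124*m^2 + 246*m + 9*t^3 + t^2*(91*m - 102) + t*(154*m^2 - 725*m + 195) - 54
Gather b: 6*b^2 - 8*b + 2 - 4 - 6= 6*b^2 - 8*b - 8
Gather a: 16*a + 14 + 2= 16*a + 16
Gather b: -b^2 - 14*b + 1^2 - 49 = -b^2 - 14*b - 48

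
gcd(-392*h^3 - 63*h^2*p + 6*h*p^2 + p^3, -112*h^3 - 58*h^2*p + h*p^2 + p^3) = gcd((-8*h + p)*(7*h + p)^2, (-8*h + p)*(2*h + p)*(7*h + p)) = -56*h^2 - h*p + p^2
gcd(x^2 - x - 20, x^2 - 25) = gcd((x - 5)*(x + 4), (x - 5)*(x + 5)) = x - 5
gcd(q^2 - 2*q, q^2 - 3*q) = q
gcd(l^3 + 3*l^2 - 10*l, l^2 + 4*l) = l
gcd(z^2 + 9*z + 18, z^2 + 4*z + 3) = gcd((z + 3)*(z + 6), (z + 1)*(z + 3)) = z + 3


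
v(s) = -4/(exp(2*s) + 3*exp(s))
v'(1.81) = 0.12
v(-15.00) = -4358689.39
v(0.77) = -0.36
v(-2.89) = -23.55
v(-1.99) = -9.33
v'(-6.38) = 786.57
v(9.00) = 0.00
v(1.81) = -0.07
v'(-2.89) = 23.98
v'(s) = -4*(-2*exp(2*s) - 3*exp(s))/(exp(2*s) + 3*exp(s))^2 = 4*(2*exp(s) + 3)*exp(-s)/(exp(s) + 3)^2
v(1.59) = -0.10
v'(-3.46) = 42.42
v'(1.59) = 0.17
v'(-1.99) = 9.74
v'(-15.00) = 4358689.83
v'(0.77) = 0.51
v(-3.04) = -27.44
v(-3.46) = -41.98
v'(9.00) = 0.00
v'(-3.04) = 27.87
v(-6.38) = -786.13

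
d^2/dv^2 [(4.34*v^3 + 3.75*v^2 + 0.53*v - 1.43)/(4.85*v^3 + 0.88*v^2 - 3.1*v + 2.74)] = (139.37251*v^6 + 466.31295*v^5 - 743.87748*v^4 - 695.620792*v^3 - 237.597852*v^2 + 325.256148*v + 44.722072)/(114.084125*v^9 + 62.0994*v^8 - 207.49173*v^7 + 114.651622*v^6 + 202.7895*v^5 - 215.439432*v^4 + 34.59626*v^3 + 98.814264*v^2 - 69.82068*v + 20.570824)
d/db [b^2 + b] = 2*b + 1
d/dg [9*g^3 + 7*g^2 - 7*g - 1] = 27*g^2 + 14*g - 7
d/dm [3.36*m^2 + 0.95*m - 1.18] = 6.72*m + 0.95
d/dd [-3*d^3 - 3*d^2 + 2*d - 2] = -9*d^2 - 6*d + 2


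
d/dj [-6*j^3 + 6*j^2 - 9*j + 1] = -18*j^2 + 12*j - 9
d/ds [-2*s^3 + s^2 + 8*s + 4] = -6*s^2 + 2*s + 8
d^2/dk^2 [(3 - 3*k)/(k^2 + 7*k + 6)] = 6*(-(k - 1)*(2*k + 7)^2 + 3*(k + 2)*(k^2 + 7*k + 6))/(k^2 + 7*k + 6)^3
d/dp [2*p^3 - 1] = 6*p^2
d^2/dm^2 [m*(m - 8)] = 2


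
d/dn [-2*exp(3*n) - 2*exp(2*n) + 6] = (-6*exp(n) - 4)*exp(2*n)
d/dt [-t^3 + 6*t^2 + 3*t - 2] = -3*t^2 + 12*t + 3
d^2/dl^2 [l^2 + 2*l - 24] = 2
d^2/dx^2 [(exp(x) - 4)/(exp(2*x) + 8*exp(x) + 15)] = (exp(4*x) - 24*exp(3*x) - 186*exp(2*x) - 136*exp(x) + 705)*exp(x)/(exp(6*x) + 24*exp(5*x) + 237*exp(4*x) + 1232*exp(3*x) + 3555*exp(2*x) + 5400*exp(x) + 3375)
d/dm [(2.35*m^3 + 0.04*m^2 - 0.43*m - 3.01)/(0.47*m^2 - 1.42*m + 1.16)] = (1.1045*m^4 - 6.674*m^3 + 8.3233*m^2 + 2.9222*m - 4.773)/(0.2209*m^4 - 1.3348*m^3 + 3.1068*m^2 - 3.2944*m + 1.3456)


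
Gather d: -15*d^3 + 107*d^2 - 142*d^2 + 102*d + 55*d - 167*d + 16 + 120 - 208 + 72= -15*d^3 - 35*d^2 - 10*d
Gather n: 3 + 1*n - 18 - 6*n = -5*n - 15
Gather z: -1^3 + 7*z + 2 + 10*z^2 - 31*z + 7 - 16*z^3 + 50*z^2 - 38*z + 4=-16*z^3 + 60*z^2 - 62*z + 12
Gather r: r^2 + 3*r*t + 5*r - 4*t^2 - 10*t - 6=r^2 + r*(3*t + 5) - 4*t^2 - 10*t - 6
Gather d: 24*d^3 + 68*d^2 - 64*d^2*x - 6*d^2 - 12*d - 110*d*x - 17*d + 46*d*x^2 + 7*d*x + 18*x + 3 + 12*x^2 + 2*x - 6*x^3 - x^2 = 24*d^3 + d^2*(62 - 64*x) + d*(46*x^2 - 103*x - 29) - 6*x^3 + 11*x^2 + 20*x + 3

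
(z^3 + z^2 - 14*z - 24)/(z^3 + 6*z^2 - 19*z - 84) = (z + 2)/(z + 7)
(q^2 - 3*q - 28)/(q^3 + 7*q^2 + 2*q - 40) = (q - 7)/(q^2 + 3*q - 10)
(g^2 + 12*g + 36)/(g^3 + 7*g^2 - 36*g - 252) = (g + 6)/(g^2 + g - 42)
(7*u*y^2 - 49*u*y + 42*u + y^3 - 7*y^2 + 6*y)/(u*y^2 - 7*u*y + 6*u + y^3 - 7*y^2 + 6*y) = (7*u + y)/(u + y)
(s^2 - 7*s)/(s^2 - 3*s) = (s - 7)/(s - 3)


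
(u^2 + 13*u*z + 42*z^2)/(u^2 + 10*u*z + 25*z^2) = (u^2 + 13*u*z + 42*z^2)/(u^2 + 10*u*z + 25*z^2)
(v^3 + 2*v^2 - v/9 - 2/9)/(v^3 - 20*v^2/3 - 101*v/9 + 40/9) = (3*v^2 + 7*v + 2)/(3*v^2 - 19*v - 40)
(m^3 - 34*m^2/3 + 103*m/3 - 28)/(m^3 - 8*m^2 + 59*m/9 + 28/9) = 3*(m - 3)/(3*m + 1)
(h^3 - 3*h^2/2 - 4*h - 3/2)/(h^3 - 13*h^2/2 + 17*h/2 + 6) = (h + 1)/(h - 4)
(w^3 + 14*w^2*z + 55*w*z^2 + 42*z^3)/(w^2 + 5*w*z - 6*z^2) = (-w^2 - 8*w*z - 7*z^2)/(-w + z)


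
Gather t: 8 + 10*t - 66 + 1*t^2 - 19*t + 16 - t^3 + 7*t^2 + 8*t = -t^3 + 8*t^2 - t - 42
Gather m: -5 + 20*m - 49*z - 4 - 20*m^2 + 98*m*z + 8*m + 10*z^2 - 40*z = -20*m^2 + m*(98*z + 28) + 10*z^2 - 89*z - 9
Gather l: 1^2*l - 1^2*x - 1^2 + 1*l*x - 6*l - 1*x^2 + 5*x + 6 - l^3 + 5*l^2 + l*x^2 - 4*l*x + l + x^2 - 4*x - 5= -l^3 + 5*l^2 + l*(x^2 - 3*x - 4)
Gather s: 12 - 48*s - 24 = -48*s - 12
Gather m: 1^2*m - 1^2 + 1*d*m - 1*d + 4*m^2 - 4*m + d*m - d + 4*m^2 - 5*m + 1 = -2*d + 8*m^2 + m*(2*d - 8)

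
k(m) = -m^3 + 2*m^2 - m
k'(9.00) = -208.00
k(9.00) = -576.00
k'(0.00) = -1.00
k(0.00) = 0.00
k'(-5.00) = -96.00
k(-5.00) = 180.00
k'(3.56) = -24.78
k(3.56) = -23.33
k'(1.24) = -0.65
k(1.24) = -0.07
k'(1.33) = -0.99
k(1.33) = -0.14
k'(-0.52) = -3.89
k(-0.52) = 1.20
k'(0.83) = 0.25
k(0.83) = -0.02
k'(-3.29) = -46.63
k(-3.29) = 60.55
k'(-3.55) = -53.01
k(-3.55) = 73.49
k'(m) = -3*m^2 + 4*m - 1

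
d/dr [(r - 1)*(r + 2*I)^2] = (r + 2*I)*(3*r - 2 + 2*I)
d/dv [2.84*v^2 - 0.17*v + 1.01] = 5.68*v - 0.17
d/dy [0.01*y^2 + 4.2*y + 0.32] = 0.02*y + 4.2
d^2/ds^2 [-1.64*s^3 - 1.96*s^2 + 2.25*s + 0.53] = -9.84*s - 3.92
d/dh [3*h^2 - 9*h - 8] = 6*h - 9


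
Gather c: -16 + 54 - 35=3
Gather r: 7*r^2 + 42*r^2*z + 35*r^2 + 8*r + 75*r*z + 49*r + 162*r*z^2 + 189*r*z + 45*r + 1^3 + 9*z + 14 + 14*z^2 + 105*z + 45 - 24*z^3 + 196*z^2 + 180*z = r^2*(42*z + 42) + r*(162*z^2 + 264*z + 102) - 24*z^3 + 210*z^2 + 294*z + 60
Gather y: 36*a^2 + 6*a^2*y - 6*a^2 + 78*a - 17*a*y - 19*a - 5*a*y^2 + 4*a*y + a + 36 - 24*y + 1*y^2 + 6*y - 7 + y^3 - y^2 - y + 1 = 30*a^2 - 5*a*y^2 + 60*a + y^3 + y*(6*a^2 - 13*a - 19) + 30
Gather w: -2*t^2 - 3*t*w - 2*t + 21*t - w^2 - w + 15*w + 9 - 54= -2*t^2 + 19*t - w^2 + w*(14 - 3*t) - 45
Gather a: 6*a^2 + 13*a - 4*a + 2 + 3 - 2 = 6*a^2 + 9*a + 3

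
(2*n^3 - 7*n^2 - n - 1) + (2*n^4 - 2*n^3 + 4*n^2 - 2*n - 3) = 2*n^4 - 3*n^2 - 3*n - 4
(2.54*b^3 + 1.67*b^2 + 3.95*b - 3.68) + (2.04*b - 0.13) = 2.54*b^3 + 1.67*b^2 + 5.99*b - 3.81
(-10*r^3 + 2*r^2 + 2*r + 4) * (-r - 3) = 10*r^4 + 28*r^3 - 8*r^2 - 10*r - 12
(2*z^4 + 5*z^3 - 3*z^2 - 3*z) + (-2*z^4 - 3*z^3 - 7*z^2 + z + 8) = 2*z^3 - 10*z^2 - 2*z + 8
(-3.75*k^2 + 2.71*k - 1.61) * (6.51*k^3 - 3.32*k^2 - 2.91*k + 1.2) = -24.4125*k^5 + 30.0921*k^4 - 8.5658*k^3 - 7.0409*k^2 + 7.9371*k - 1.932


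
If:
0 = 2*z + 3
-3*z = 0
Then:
No Solution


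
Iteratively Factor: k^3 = (k)*(k^2) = k^2*(k)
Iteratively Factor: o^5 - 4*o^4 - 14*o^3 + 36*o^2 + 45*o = (o + 1)*(o^4 - 5*o^3 - 9*o^2 + 45*o) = o*(o + 1)*(o^3 - 5*o^2 - 9*o + 45) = o*(o - 3)*(o + 1)*(o^2 - 2*o - 15) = o*(o - 3)*(o + 1)*(o + 3)*(o - 5)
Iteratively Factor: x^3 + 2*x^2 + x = (x + 1)*(x^2 + x) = (x + 1)^2*(x)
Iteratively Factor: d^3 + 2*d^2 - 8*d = (d)*(d^2 + 2*d - 8) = d*(d + 4)*(d - 2)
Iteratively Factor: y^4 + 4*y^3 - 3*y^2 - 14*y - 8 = (y - 2)*(y^3 + 6*y^2 + 9*y + 4) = (y - 2)*(y + 1)*(y^2 + 5*y + 4) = (y - 2)*(y + 1)^2*(y + 4)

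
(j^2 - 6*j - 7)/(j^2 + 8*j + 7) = (j - 7)/(j + 7)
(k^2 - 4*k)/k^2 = (k - 4)/k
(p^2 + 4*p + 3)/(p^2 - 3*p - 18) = (p + 1)/(p - 6)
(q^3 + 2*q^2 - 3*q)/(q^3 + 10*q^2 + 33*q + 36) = q*(q - 1)/(q^2 + 7*q + 12)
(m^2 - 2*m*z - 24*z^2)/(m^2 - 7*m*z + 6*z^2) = (-m - 4*z)/(-m + z)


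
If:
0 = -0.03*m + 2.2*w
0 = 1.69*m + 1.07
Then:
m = -0.63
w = -0.01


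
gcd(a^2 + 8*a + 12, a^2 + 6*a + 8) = a + 2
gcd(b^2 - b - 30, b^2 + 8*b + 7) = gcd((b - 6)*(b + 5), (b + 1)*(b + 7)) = 1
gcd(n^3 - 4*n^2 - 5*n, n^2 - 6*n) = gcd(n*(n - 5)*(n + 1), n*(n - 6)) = n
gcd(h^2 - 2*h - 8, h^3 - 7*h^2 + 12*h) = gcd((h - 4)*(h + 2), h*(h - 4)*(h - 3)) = h - 4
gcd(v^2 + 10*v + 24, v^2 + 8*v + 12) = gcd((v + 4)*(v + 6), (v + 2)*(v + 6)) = v + 6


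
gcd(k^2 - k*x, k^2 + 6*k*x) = k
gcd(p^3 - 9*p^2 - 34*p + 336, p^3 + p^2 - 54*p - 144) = p^2 - 2*p - 48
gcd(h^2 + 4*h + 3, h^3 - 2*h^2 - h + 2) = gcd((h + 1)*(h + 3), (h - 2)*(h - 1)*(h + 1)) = h + 1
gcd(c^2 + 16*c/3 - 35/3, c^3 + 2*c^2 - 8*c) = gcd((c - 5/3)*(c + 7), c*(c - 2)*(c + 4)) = 1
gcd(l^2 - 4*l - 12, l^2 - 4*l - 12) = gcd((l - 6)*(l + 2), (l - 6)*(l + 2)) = l^2 - 4*l - 12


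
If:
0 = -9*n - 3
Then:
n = -1/3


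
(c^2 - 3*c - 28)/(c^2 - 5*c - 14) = (c + 4)/(c + 2)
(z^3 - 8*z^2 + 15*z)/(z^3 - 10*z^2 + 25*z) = (z - 3)/(z - 5)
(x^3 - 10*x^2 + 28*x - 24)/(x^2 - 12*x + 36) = (x^2 - 4*x + 4)/(x - 6)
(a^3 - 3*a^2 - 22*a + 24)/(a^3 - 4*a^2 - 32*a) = (a^2 - 7*a + 6)/(a*(a - 8))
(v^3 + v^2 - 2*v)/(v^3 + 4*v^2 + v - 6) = v/(v + 3)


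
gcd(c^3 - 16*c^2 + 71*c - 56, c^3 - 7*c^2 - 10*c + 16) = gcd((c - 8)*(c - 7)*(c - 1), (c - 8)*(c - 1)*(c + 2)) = c^2 - 9*c + 8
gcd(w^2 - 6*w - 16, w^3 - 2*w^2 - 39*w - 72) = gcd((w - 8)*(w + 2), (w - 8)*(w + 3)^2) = w - 8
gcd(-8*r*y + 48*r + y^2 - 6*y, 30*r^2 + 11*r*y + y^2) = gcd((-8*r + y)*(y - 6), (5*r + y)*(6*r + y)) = 1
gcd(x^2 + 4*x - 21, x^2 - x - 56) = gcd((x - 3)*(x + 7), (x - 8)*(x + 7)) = x + 7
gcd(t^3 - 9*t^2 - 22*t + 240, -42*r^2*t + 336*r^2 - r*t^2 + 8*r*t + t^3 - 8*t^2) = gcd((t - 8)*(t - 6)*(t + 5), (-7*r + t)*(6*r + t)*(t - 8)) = t - 8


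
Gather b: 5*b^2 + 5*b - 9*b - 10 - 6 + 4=5*b^2 - 4*b - 12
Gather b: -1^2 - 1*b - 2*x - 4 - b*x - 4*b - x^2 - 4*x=b*(-x - 5) - x^2 - 6*x - 5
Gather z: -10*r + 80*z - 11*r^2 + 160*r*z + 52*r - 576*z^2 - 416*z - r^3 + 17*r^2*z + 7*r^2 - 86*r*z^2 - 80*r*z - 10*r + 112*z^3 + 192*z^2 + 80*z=-r^3 - 4*r^2 + 32*r + 112*z^3 + z^2*(-86*r - 384) + z*(17*r^2 + 80*r - 256)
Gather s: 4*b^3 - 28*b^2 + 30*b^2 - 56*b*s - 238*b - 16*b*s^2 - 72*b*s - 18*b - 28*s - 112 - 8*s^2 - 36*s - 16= 4*b^3 + 2*b^2 - 256*b + s^2*(-16*b - 8) + s*(-128*b - 64) - 128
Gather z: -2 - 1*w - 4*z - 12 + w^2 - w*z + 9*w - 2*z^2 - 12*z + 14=w^2 + 8*w - 2*z^2 + z*(-w - 16)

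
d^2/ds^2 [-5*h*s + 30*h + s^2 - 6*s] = 2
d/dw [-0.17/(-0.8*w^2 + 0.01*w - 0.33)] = (0.0017 - 0.272*w)/(0.8*w^2 - 0.01*w + 0.33)^2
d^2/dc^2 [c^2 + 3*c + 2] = 2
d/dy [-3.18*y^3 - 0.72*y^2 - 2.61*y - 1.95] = -9.54*y^2 - 1.44*y - 2.61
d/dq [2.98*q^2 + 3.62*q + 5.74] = 5.96*q + 3.62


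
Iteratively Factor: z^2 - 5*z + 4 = (z - 1)*(z - 4)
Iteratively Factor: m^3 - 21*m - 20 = (m + 1)*(m^2 - m - 20) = (m + 1)*(m + 4)*(m - 5)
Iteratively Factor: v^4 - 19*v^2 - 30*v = (v + 3)*(v^3 - 3*v^2 - 10*v) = (v - 5)*(v + 3)*(v^2 + 2*v) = (v - 5)*(v + 2)*(v + 3)*(v)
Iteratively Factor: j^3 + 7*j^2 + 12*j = (j)*(j^2 + 7*j + 12) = j*(j + 3)*(j + 4)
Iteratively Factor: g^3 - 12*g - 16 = (g + 2)*(g^2 - 2*g - 8) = (g - 4)*(g + 2)*(g + 2)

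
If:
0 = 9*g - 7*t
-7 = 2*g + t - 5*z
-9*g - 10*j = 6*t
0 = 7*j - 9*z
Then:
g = -98/137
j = 819/685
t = -126/137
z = 637/685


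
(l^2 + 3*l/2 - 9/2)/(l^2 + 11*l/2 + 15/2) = (2*l - 3)/(2*l + 5)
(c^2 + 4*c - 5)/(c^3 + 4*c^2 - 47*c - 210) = (c - 1)/(c^2 - c - 42)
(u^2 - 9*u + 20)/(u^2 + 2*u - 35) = (u - 4)/(u + 7)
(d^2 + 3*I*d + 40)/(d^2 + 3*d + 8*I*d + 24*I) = (d - 5*I)/(d + 3)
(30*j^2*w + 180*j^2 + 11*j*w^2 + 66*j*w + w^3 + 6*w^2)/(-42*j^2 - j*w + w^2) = (5*j*w + 30*j + w^2 + 6*w)/(-7*j + w)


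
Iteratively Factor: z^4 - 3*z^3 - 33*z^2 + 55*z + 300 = (z - 5)*(z^3 + 2*z^2 - 23*z - 60) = (z - 5)*(z + 4)*(z^2 - 2*z - 15) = (z - 5)*(z + 3)*(z + 4)*(z - 5)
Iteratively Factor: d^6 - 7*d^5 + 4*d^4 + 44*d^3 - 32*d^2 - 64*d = (d)*(d^5 - 7*d^4 + 4*d^3 + 44*d^2 - 32*d - 64) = d*(d + 1)*(d^4 - 8*d^3 + 12*d^2 + 32*d - 64) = d*(d - 4)*(d + 1)*(d^3 - 4*d^2 - 4*d + 16) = d*(d - 4)*(d + 1)*(d + 2)*(d^2 - 6*d + 8) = d*(d - 4)*(d - 2)*(d + 1)*(d + 2)*(d - 4)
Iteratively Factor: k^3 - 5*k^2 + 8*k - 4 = (k - 1)*(k^2 - 4*k + 4) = (k - 2)*(k - 1)*(k - 2)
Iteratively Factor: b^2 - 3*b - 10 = (b - 5)*(b + 2)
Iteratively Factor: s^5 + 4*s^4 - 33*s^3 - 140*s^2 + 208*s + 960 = (s + 4)*(s^4 - 33*s^2 - 8*s + 240) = (s - 5)*(s + 4)*(s^3 + 5*s^2 - 8*s - 48) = (s - 5)*(s + 4)^2*(s^2 + s - 12) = (s - 5)*(s - 3)*(s + 4)^2*(s + 4)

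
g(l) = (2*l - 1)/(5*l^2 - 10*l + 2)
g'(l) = (10 - 10*l)*(2*l - 1)/(5*l^2 - 10*l + 2)^2 + 2/(5*l^2 - 10*l + 2) = 2*(-5*l^2 + 5*l - 3)/(25*l^4 - 100*l^3 + 120*l^2 - 40*l + 4)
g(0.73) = -0.17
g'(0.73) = -0.58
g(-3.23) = -0.09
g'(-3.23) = -0.02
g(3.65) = 0.20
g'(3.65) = -0.10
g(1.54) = -1.35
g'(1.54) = -6.02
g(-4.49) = -0.07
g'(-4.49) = -0.01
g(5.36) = 0.11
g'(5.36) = -0.03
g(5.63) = 0.10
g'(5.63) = -0.02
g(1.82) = 7.29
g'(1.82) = -159.67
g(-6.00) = -0.05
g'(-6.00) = -0.00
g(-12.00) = -0.03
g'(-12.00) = 0.00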